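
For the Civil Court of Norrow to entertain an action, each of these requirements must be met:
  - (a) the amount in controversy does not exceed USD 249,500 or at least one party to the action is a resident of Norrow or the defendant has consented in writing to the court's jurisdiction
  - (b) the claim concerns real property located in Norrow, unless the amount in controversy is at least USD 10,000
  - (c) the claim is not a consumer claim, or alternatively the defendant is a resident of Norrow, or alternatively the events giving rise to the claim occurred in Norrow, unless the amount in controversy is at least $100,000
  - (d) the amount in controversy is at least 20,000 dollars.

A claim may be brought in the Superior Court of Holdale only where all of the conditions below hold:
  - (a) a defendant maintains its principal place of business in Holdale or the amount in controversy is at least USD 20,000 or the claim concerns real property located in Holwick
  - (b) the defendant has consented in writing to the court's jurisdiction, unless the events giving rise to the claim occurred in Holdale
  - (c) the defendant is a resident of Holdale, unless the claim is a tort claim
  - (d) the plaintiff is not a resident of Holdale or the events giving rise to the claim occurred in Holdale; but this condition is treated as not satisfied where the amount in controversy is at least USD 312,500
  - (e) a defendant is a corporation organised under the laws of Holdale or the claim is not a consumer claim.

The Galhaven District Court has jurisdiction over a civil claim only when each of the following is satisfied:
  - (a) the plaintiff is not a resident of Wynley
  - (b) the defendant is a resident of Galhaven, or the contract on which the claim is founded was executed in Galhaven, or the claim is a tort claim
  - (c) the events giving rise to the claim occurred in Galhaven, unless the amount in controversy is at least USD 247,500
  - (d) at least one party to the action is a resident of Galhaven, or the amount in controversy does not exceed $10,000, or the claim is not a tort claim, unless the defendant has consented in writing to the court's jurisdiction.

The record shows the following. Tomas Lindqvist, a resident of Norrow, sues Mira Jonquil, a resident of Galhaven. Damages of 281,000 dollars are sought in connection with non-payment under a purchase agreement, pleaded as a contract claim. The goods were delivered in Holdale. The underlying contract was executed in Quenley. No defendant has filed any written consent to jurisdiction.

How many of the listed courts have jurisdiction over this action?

2

The Civil Court of Norrow:
  (a) Tomas Lindqvist resides in Norrow, so one alternative holds. Satisfied.
  (b) The claim does not concern real property. The proviso rescues it, though: the amount in controversy is $281,000, which meets the USD 10,000 floor. Condition met.
  (c) The claim is a contract claim, not a consumer claim, so one alternative holds. Satisfied.
  (d) The amount in controversy is USD 281,000, which meets the 20,000 dollars floor. Satisfied.
  → The court has jurisdiction.
The Superior Court of Holdale:
  (a) The amount in controversy is USD 281,000, which meets the 20,000 dollars floor — that alternative is enough. Condition met.
  (b) No such written consent has been filed. But the operative events occurred in Holdale, and the 'unless' clause therefore excuses the requirement. Satisfied.
  (c) The defendant resides in Galhaven, not Holdale. Nor does the 'unless' clause help: the claim is a contract claim, not a tort claim. Fails.
  (d) The plaintiff resides in Norrow, which is not Holdale, so one alternative holds. The exception is not triggered, since the amount in controversy is USD 281,000, below the USD 312,500 floor. Met.
  (e) The claim is a contract claim, not a consumer claim, so this disjunct is met. Met.
  → The court lacks jurisdiction.
The Galhaven District Court:
  (a) The plaintiff resides in Norrow, which is not Wynley. Met.
  (b) The defendant resides in Galhaven — that alternative is enough. Condition met.
  (c) The operative events occurred in Holdale, not Galhaven. The proviso rescues it, though: the amount in controversy is USD 281,000, which meets the $247,500 floor. Met.
  (d) Mira Jonquil resides in Galhaven, which satisfies one of the alternatives. Condition met.
  → The court has jurisdiction.
Courts with jurisdiction: the Civil Court of Norrow, the Galhaven District Court — 2 in total.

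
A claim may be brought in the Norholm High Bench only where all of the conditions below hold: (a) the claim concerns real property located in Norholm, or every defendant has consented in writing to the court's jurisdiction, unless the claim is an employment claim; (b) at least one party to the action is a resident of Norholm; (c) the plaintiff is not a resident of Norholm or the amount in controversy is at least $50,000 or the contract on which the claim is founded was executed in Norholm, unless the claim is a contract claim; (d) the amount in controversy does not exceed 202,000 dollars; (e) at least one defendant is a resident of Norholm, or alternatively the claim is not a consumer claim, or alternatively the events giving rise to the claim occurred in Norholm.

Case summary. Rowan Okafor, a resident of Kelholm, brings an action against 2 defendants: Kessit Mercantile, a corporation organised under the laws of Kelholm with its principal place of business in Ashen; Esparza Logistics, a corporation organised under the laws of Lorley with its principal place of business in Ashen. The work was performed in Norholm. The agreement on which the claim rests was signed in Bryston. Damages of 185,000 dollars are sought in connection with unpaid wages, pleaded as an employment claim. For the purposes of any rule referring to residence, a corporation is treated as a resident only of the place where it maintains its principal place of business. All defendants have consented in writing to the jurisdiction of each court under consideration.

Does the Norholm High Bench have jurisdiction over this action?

No

The Norholm High Bench:
  (a) Every defendant has filed written consent, so one alternative holds. Satisfied.
  (b) No party resides in Norholm. Condition not met.
  (c) The plaintiff resides in Kelholm, which is not Norholm, so this disjunct is met. Satisfied.
  (d) The amount in controversy is 185,000 dollars, within the USD 202,000 ceiling. Condition met.
  (e) The claim is an employment claim, not a consumer claim — that alternative is enough. Condition met.
  → At least one condition fails; no jurisdiction.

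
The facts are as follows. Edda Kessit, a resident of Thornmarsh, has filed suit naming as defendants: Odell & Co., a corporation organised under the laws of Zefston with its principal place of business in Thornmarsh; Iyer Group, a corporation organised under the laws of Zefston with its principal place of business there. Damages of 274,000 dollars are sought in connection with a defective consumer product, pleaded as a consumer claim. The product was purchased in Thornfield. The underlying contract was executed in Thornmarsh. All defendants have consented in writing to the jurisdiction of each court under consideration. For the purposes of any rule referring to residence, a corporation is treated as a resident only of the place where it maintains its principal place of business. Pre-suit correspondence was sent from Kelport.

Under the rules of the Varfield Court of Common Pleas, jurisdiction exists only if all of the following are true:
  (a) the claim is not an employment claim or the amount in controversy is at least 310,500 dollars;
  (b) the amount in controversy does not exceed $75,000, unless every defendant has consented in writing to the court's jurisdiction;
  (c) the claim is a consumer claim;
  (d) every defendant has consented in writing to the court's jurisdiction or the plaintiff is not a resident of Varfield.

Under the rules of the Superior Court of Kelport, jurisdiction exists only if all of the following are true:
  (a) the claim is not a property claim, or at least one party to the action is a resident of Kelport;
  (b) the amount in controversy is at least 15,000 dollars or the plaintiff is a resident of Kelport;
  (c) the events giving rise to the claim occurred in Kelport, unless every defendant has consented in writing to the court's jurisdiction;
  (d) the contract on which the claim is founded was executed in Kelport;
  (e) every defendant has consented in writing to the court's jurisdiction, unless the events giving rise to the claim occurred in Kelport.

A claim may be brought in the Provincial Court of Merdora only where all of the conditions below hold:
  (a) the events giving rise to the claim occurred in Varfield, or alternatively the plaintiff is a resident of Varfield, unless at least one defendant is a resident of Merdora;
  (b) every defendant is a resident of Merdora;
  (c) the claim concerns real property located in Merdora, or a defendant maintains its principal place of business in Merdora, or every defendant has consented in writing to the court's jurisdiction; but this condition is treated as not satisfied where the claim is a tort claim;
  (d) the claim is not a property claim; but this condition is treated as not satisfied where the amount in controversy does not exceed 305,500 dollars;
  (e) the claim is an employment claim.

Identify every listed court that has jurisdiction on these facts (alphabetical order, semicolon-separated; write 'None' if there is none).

The Varfield Court of Common Pleas:
  (a) The claim is a consumer claim, not an employment claim, so one alternative holds. Met.
  (b) The amount in controversy is USD 274,000, above the USD 75,000 ceiling. The proviso rescues it, though: every defendant has filed written consent. Satisfied.
  (c) The claim is a consumer claim. Satisfied.
  (d) Every defendant has filed written consent, so one alternative holds. Condition met.
  → All conditions met; jurisdiction exists.
The Superior Court of Kelport:
  (a) The claim is a consumer claim, not a property claim, so one alternative holds. Satisfied.
  (b) The amount in controversy is USD 274,000, which meets the USD 15,000 floor, so this disjunct is met. Met.
  (c) The operative events occurred in Thornfield, not Kelport. But every defendant has filed written consent, and the 'unless' clause therefore excuses the requirement. Satisfied.
  (d) The contract was executed in Thornmarsh, not Kelport. Not satisfied.
  (e) Every defendant has filed written consent. Met.
  → Not every requirement is met — no jurisdiction.
The Provincial Court of Merdora:
  (a) The operative events occurred in Thornfield, not Varfield; the plaintiff resides in Thornmarsh, not Varfield — none of the alternatives is met. And no defendant resides in Merdora (they reside in Thornmarsh, Zefston), so the proviso does not save it. Condition not met.
  (b) The defendants reside as follows — Odell & Co. in Thornmarsh, Iyer Group in Zefston — not all in Merdora. Not met.
  (c) Every defendant has filed written consent, which satisfies one of the alternatives. And the carve-out is inapplicable — the claim is a consumer claim, not a tort claim. Satisfied.
  (d) The claim is a consumer claim, not a property claim. But the amount in controversy is 274,000 dollars, within the USD 305,500 ceiling, triggering the carve-out and defeating this condition. Not satisfied.
  (e) The claim is a consumer claim, not an employment claim. Fails.
  → No jurisdiction.

the Varfield Court of Common Pleas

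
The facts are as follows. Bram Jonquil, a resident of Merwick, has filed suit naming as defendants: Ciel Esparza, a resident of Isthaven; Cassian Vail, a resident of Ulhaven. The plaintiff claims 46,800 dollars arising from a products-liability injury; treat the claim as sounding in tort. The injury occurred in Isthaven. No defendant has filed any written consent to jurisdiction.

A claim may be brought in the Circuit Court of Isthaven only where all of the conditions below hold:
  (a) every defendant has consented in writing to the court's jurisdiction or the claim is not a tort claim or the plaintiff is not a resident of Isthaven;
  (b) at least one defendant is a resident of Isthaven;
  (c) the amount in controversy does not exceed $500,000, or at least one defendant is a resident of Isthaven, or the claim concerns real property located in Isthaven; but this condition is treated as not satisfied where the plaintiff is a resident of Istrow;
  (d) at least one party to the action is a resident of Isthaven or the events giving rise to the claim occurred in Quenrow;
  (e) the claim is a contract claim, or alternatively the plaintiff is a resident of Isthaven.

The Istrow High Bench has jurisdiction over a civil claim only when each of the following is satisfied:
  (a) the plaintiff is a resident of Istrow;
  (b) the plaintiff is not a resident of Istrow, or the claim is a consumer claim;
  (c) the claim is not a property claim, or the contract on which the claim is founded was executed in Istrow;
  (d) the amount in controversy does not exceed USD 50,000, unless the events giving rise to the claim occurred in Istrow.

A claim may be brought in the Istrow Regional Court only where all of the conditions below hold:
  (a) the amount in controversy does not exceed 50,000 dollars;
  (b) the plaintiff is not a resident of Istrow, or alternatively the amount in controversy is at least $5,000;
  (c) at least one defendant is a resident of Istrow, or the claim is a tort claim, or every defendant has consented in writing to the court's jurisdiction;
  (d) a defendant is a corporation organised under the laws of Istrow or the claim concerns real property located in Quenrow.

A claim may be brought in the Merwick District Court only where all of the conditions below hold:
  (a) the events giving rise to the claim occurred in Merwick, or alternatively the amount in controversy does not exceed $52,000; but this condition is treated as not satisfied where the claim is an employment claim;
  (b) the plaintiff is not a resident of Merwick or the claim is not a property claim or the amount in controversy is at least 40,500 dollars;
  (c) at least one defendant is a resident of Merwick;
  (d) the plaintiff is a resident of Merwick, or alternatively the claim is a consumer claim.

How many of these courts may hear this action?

The Circuit Court of Isthaven:
  (a) The plaintiff resides in Merwick, which is not Isthaven, which satisfies one of the alternatives. Satisfied.
  (b) Ciel Esparza resides in Isthaven. Satisfied.
  (c) The amount in controversy is $46,800, within the USD 500,000 ceiling — that alternative is enough. The carve-out does not apply: the plaintiff resides in Merwick, not Istrow. Condition met.
  (d) Ciel Esparza resides in Isthaven, which satisfies one of the alternatives. Met.
  (e) The claim is a tort claim, not a contract claim; the plaintiff resides in Merwick, not Isthaven — none of the alternatives is met. Not met.
  → The court lacks jurisdiction.
The Istrow High Bench:
  (a) The plaintiff resides in Merwick, not Istrow. Fails.
  (b) The plaintiff resides in Merwick, which is not Istrow, which satisfies one of the alternatives. Satisfied.
  (c) The claim is a tort claim, not a property claim — that alternative is enough. Satisfied.
  (d) The amount in controversy is $46,800, within the 50,000 dollars ceiling. Condition met.
  → The court lacks jurisdiction.
The Istrow Regional Court:
  (a) The amount in controversy is 46,800 dollars, within the $50,000 ceiling. Satisfied.
  (b) The plaintiff resides in Merwick, which is not Istrow, which satisfies one of the alternatives. Met.
  (c) The claim is a tort claim, which satisfies one of the alternatives. Satisfied.
  (d) No defendant is a corporation; the claim does not concern real property — none of the alternatives is met. Fails.
  → At least one condition fails; no jurisdiction.
The Merwick District Court:
  (a) The amount in controversy is 46,800 dollars, within the USD 52,000 ceiling, so this disjunct is met. The carve-out does not apply: the claim is a tort claim, not an employment claim. Met.
  (b) The claim is a tort claim, not a property claim, so this disjunct is met. Met.
  (c) No defendant resides in Merwick (they reside in Isthaven, Ulhaven). Fails.
  (d) The plaintiff resides in Merwick, so this disjunct is met. Condition met.
  → The court lacks jurisdiction.
No court satisfies all of its conditions.

0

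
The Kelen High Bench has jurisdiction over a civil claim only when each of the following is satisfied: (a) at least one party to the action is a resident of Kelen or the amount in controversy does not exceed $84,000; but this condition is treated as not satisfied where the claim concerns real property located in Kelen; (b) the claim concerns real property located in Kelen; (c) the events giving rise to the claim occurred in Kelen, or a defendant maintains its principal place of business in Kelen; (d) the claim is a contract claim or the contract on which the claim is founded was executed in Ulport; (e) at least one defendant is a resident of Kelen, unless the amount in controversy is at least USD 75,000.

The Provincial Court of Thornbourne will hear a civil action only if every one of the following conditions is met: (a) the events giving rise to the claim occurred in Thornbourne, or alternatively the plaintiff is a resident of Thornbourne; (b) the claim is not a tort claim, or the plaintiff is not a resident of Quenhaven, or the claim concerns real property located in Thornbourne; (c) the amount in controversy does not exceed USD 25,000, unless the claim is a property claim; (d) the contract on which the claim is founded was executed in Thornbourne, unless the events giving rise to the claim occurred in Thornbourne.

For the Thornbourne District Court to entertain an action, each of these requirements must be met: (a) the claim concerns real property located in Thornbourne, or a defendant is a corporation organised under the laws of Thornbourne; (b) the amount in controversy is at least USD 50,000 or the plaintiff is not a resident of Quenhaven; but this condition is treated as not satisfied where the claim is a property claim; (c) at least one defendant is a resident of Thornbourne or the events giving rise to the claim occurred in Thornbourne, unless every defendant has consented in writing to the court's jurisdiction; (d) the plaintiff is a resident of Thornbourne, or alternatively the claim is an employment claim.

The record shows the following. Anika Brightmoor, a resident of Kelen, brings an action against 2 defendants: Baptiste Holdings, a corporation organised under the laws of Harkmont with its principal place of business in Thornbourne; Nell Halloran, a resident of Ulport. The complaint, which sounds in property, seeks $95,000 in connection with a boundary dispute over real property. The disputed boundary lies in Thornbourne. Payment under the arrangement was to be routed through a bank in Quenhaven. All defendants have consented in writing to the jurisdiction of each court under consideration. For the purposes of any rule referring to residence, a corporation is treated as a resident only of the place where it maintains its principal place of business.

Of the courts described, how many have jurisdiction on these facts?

1

The Kelen High Bench:
  (a) Anika Brightmoor resides in Kelen — that alternative is enough. The exception is not triggered, since the property lies in Thornbourne, not Kelen. Met.
  (b) The property lies in Thornbourne, not Kelen. Condition not met.
  (c) The operative events occurred in Thornbourne, not Kelen; the corporate defendant(s) have their principal place of business in Thornbourne, not Kelen — no alternative holds. Not met.
  (d) The claim is a property claim, not a contract claim; no contract (and hence no place of execution) is alleged — every alternative fails. Fails.
  (e) No defendant resides in Kelen (they reside in Thornbourne, Ulport). But the amount in controversy is USD 95,000, which meets the USD 75,000 floor, and the 'unless' clause therefore excuses the requirement. Condition met.
  → The court lacks jurisdiction.
The Provincial Court of Thornbourne:
  (a) The operative events occurred in Thornbourne, so this disjunct is met. Condition met.
  (b) The claim is a property claim, not a tort claim, so this disjunct is met. Condition met.
  (c) The amount in controversy is 95,000 dollars, above the $25,000 ceiling. The proviso rescues it, though: the claim is a property claim. Met.
  (d) No contract (and hence no place of execution) is alleged. But the operative events occurred in Thornbourne, and the 'unless' clause therefore excuses the requirement. Met.
  → The court has jurisdiction.
The Thornbourne District Court:
  (a) The property lies in Thornbourne — that alternative is enough. Satisfied.
  (b) The amount in controversy is USD 95,000, which meets the $50,000 floor, so one alternative holds. However, the claim is a property claim, which falls within the stated exception and so defeats the condition. Not met.
  (c) Baptiste Holdings resides in Thornbourne — that alternative is enough. Condition met.
  (d) The plaintiff resides in Kelen, not Thornbourne; the claim is a property claim, not an employment claim — no alternative holds. Not satisfied.
  → Not every requirement is met — no jurisdiction.
Courts with jurisdiction: the Provincial Court of Thornbourne — 1 in total.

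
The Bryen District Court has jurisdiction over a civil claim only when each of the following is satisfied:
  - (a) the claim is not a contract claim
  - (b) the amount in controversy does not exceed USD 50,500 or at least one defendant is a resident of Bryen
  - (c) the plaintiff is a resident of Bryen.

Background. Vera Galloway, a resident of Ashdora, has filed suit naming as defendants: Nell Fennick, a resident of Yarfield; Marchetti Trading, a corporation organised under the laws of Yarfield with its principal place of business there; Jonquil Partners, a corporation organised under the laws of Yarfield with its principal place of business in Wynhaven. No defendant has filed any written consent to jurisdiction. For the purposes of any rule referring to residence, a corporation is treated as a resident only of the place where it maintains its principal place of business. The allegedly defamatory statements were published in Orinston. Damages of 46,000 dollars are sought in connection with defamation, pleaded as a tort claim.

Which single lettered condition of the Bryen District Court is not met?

(c)

The Bryen District Court:
  (a) The claim is a tort claim, not a contract claim. Satisfied.
  (b) The amount in controversy is $46,000, within the 50,500 dollars ceiling, so one alternative holds. Condition met.
  (c) The plaintiff resides in Ashdora, not Bryen. Not met.
Only condition (c) fails.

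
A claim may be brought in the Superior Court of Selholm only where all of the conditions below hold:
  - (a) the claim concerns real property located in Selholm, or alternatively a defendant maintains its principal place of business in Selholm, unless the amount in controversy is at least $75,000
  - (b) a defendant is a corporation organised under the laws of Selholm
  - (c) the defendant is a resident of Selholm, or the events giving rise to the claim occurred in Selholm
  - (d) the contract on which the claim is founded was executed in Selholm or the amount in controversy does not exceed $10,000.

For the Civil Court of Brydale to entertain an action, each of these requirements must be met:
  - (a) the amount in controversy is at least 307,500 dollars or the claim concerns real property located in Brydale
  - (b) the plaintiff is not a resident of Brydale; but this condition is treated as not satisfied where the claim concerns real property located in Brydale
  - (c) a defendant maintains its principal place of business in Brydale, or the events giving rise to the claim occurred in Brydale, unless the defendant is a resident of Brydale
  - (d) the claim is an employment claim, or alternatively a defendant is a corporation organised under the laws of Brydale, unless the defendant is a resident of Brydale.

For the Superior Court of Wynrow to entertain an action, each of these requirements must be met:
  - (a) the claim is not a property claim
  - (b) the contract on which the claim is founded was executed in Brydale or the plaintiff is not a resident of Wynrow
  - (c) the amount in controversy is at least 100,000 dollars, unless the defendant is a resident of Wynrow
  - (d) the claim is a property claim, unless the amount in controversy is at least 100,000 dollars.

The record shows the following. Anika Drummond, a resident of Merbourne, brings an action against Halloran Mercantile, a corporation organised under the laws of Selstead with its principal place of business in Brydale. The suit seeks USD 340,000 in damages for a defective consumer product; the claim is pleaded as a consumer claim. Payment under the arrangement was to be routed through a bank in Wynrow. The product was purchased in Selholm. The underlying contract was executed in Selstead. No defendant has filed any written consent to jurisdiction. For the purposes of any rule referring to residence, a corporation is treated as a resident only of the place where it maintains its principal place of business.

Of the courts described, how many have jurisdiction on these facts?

2

The Superior Court of Selholm:
  (a) The claim does not concern real property; the corporate defendant(s) have their principal place of business in Brydale, not Selholm — no alternative holds. The proviso rescues it, though: the amount in controversy is $340,000, which meets the $75,000 floor. Condition met.
  (b) The corporate defendant(s) are organised in Selstead, not Selholm. Not met.
  (c) The operative events occurred in Selholm, so one alternative holds. Condition met.
  (d) The contract was executed in Selstead, not Selholm; the amount in controversy is USD 340,000, above the USD 10,000 ceiling — every alternative fails. Condition not met.
  → No jurisdiction.
The Civil Court of Brydale:
  (a) The amount in controversy is USD 340,000, which meets the $307,500 floor, so one alternative holds. Satisfied.
  (b) The plaintiff resides in Merbourne, which is not Brydale. The exception is not triggered, since the claim does not concern real property. Met.
  (c) Halloran Mercantile has its principal place of business in Brydale, so one alternative holds. Condition met.
  (d) The claim is a consumer claim, not an employment claim; the corporate defendant(s) are organised in Selstead, not Brydale — every alternative fails. The proviso rescues it, though: the defendant resides in Brydale. Met.
  → Every requirement is satisfied — jurisdiction.
The Superior Court of Wynrow:
  (a) The claim is a consumer claim, not a property claim. Met.
  (b) The plaintiff resides in Merbourne, which is not Wynrow, so this disjunct is met. Condition met.
  (c) The amount in controversy is $340,000, which meets the 100,000 dollars floor. Met.
  (d) The claim is a consumer claim, not a property claim. The proviso rescues it, though: the amount in controversy is $340,000, which meets the USD 100,000 floor. Condition met.
  → Every requirement is satisfied — jurisdiction.
Courts with jurisdiction: the Civil Court of Brydale, the Superior Court of Wynrow — 2 in total.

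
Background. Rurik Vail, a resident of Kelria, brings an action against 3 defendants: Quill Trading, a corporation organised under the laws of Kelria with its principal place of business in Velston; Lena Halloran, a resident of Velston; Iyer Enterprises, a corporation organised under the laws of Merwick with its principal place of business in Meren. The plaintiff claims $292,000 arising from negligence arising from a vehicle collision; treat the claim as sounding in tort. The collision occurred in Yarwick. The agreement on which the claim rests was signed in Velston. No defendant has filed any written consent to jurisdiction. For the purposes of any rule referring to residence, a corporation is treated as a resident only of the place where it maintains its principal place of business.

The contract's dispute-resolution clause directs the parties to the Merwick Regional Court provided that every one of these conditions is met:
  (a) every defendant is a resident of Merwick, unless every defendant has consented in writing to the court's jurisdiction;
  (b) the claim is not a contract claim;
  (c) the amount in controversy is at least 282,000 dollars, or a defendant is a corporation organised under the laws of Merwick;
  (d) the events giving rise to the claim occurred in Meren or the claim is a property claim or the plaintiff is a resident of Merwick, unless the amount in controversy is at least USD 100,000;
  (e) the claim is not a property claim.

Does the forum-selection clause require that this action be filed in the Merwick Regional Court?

No

The Merwick Regional Court:
  (a) The defendants reside as follows — Quill Trading in Velston, Lena Halloran in Velston, Iyer Enterprises in Meren — not all in Merwick. The proviso offers no rescue either, since no such written consent has been filed. Not satisfied.
  (b) The claim is a tort claim, not a contract claim. Condition met.
  (c) The amount in controversy is $292,000, which meets the 282,000 dollars floor, so this disjunct is met. Satisfied.
  (d) The operative events occurred in Yarwick, not Meren; the claim is a tort claim, not a property claim; the plaintiff resides in Kelria, not Merwick — none of the alternatives is met. But the amount in controversy is $292,000, which meets the USD 100,000 floor, and the 'unless' clause therefore excuses the requirement. Satisfied.
  (e) The claim is a tort claim, not a property claim. Satisfied.
  → The clause does not apply.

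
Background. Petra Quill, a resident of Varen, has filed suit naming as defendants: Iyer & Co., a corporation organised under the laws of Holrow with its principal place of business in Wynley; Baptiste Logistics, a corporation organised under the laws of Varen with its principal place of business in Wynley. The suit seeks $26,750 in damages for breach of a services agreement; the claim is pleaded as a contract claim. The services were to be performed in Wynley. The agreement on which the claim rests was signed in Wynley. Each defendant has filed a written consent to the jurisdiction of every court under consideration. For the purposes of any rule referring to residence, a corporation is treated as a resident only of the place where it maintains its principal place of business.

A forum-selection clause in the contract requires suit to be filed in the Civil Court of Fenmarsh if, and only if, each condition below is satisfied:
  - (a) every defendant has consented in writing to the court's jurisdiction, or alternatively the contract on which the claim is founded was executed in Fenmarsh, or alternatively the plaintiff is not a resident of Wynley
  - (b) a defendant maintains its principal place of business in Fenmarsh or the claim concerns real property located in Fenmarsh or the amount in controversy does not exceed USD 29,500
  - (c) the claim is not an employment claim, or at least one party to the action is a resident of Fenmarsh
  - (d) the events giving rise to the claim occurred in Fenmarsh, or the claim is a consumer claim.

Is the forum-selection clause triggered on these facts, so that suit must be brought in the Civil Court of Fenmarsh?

No

The Civil Court of Fenmarsh:
  (a) Every defendant has filed written consent, so one alternative holds. Met.
  (b) The amount in controversy is 26,750 dollars, within the USD 29,500 ceiling — that alternative is enough. Condition met.
  (c) The claim is a contract claim, not an employment claim — that alternative is enough. Met.
  (d) The operative events occurred in Wynley, not Fenmarsh; the claim is a contract claim, not a consumer claim — no alternative holds. Condition not met.
  → The clause does not apply.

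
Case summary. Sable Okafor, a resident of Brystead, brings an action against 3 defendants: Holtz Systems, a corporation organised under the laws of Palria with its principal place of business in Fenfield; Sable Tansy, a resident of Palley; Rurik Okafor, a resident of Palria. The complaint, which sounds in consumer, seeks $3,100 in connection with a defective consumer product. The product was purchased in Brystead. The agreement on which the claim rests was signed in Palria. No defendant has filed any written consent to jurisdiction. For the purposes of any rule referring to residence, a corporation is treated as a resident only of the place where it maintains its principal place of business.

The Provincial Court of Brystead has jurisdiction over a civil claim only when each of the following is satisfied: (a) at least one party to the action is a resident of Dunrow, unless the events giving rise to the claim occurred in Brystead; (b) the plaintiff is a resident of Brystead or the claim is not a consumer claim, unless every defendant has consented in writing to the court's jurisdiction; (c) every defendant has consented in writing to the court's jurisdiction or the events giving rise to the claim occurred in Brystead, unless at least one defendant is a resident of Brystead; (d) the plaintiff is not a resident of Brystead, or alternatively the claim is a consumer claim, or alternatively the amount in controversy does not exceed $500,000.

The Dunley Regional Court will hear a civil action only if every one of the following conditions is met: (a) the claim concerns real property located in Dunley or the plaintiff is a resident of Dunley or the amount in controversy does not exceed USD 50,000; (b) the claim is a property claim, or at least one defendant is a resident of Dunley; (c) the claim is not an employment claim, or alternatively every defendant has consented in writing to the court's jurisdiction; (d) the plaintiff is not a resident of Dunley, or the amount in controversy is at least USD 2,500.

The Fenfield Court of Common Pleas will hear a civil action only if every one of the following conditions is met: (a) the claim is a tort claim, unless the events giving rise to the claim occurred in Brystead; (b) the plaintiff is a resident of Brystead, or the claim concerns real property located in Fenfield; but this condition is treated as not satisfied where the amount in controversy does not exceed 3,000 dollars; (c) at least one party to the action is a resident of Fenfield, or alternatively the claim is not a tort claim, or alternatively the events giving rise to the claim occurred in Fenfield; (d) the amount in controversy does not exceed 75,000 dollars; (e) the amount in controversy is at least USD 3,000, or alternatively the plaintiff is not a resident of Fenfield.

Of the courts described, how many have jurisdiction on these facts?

2

The Provincial Court of Brystead:
  (a) No party resides in Dunrow. But the operative events occurred in Brystead, and the 'unless' clause therefore excuses the requirement. Met.
  (b) The plaintiff resides in Brystead, which satisfies one of the alternatives. Met.
  (c) The operative events occurred in Brystead, so this disjunct is met. Met.
  (d) The claim is a consumer claim, which satisfies one of the alternatives. Satisfied.
  → Jurisdiction lies.
The Dunley Regional Court:
  (a) The amount in controversy is 3,100 dollars, within the USD 50,000 ceiling, so one alternative holds. Met.
  (b) The claim is a consumer claim, not a property claim; no defendant resides in Dunley (they reside in Fenfield, Palley, Palria) — every alternative fails. Condition not met.
  (c) The claim is a consumer claim, not an employment claim, so this disjunct is met. Satisfied.
  (d) The plaintiff resides in Brystead, which is not Dunley, which satisfies one of the alternatives. Satisfied.
  → The court lacks jurisdiction.
The Fenfield Court of Common Pleas:
  (a) The claim is a consumer claim, not a tort claim. The proviso rescues it, though: the operative events occurred in Brystead. Satisfied.
  (b) The plaintiff resides in Brystead, so this disjunct is met. The carve-out does not apply: the amount in controversy is 3,100 dollars, above the 3,000 dollars ceiling. Satisfied.
  (c) Holtz Systems resides in Fenfield, so this disjunct is met. Satisfied.
  (d) The amount in controversy is 3,100 dollars, within the $75,000 ceiling. Condition met.
  (e) The amount in controversy is 3,100 dollars, which meets the USD 3,000 floor — that alternative is enough. Satisfied.
  → The court has jurisdiction.
Courts with jurisdiction: the Provincial Court of Brystead, the Fenfield Court of Common Pleas — 2 in total.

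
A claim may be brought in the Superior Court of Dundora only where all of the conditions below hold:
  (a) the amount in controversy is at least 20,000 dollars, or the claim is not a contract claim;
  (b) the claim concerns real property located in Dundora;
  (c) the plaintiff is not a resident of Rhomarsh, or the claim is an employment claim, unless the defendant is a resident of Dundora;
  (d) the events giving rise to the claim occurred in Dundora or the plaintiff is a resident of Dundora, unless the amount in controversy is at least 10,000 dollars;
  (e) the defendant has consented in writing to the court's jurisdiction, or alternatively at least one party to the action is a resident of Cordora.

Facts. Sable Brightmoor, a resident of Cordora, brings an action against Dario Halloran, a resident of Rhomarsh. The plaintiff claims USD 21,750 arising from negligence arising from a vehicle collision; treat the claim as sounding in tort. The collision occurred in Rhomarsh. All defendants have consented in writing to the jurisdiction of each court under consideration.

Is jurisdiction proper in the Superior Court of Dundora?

The Superior Court of Dundora:
  (a) The amount in controversy is 21,750 dollars, which meets the USD 20,000 floor, so one alternative holds. Condition met.
  (b) The claim does not concern real property. Fails.
  (c) The plaintiff resides in Cordora, which is not Rhomarsh, which satisfies one of the alternatives. Met.
  (d) The operative events occurred in Rhomarsh, not Dundora; the plaintiff resides in Cordora, not Dundora — no alternative holds. The proviso rescues it, though: the amount in controversy is 21,750 dollars, which meets the USD 10,000 floor. Satisfied.
  (e) Every defendant has filed written consent, which satisfies one of the alternatives. Condition met.
  → At least one condition fails; no jurisdiction.

No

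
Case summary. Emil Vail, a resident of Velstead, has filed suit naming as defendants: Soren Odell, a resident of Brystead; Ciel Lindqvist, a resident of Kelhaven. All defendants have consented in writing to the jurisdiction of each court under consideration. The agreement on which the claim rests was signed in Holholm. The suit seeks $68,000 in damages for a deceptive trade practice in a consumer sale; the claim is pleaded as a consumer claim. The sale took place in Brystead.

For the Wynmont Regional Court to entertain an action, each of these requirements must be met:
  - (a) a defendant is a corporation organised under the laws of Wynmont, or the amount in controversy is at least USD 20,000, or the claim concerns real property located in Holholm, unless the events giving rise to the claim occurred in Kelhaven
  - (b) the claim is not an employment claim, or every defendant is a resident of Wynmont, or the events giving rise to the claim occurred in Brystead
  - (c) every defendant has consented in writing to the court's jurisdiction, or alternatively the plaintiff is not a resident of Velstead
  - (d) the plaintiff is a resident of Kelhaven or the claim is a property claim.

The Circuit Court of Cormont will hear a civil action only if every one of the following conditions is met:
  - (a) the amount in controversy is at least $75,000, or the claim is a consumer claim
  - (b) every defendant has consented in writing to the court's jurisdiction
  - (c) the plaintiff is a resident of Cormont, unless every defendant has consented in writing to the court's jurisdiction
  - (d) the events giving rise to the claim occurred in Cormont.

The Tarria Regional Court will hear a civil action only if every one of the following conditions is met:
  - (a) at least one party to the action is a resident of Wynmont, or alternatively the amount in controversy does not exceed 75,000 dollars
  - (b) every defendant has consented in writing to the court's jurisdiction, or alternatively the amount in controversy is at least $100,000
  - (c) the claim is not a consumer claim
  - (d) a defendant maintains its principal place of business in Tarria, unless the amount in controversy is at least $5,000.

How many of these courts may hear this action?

0

The Wynmont Regional Court:
  (a) The amount in controversy is USD 68,000, which meets the 20,000 dollars floor — that alternative is enough. Condition met.
  (b) The claim is a consumer claim, not an employment claim, so this disjunct is met. Condition met.
  (c) Every defendant has filed written consent, so this disjunct is met. Condition met.
  (d) The plaintiff resides in Velstead, not Kelhaven; the claim is a consumer claim, not a property claim — every alternative fails. Not met.
  → Not every requirement is met — no jurisdiction.
The Circuit Court of Cormont:
  (a) The claim is a consumer claim — that alternative is enough. Satisfied.
  (b) Every defendant has filed written consent. Satisfied.
  (c) The plaintiff resides in Velstead, not Cormont. However, every defendant has filed written consent, so the 'unless' proviso supplies this condition. Condition met.
  (d) The operative events occurred in Brystead, not Cormont. Not met.
  → No jurisdiction.
The Tarria Regional Court:
  (a) The amount in controversy is USD 68,000, within the 75,000 dollars ceiling, so this disjunct is met. Condition met.
  (b) Every defendant has filed written consent, so one alternative holds. Met.
  (c) The claim is a consumer claim. Not met.
  (d) No defendant is a corporation. However, the amount in controversy is $68,000, which meets the USD 5,000 floor, so the 'unless' proviso supplies this condition. Satisfied.
  → At least one condition fails; no jurisdiction.
No court satisfies all of its conditions.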